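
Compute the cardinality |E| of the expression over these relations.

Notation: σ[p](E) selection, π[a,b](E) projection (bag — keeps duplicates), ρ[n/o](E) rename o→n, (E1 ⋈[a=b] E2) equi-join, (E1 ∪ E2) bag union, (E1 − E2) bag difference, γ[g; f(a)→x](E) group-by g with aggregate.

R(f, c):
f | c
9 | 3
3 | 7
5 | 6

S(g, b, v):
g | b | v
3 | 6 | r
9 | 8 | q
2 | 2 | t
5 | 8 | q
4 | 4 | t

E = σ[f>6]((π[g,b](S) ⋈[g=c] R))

Per-node cardinality:
  S → 5
  π[g,b](S) → 5
  R → 3
  (π[g,b](S) ⋈[g=c] R) → 1
  σ[f>6]((π[g,b](S) ⋈[g=c] R)) → 1

|E| = 1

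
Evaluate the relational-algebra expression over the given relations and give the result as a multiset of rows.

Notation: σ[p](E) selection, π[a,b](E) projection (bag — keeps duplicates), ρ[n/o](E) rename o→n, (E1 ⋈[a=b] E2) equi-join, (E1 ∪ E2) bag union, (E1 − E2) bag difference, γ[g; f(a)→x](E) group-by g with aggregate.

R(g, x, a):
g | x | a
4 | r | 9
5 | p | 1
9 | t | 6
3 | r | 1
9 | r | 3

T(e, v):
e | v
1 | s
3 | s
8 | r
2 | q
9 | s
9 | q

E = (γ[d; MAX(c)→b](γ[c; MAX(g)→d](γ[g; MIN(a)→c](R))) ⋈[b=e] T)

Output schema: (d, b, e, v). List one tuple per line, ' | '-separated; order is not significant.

Row counts bottom-up:
  R → 5
  γ[g; MIN(a)→c](R) → 4
  γ[c; MAX(g)→d](γ[g; MIN(a)→c](R)) → 3
  γ[d; MAX(c)→b](γ[c; MAX(g)→d](γ[g; MIN(a)→c](R))) → 3
  T → 6
  (γ[d; MAX(c)→b](γ[c; MAX(g)→d](γ[g; MIN(a)→c](R))) ⋈[b=e] T) → 4

== RESULT ==
d | b | e | v
4 | 9 | 9 | q
4 | 9 | 9 | s
5 | 1 | 1 | s
9 | 3 | 3 | s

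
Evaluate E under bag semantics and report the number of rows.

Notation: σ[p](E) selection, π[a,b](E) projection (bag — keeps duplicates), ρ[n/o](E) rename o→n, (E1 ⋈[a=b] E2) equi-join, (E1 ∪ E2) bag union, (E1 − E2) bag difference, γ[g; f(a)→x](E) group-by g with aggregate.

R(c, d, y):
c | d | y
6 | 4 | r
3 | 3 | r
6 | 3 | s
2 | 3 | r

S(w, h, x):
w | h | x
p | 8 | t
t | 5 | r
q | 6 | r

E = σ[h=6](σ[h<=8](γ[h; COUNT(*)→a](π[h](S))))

Row counts bottom-up:
  S → 3
  π[h](S) → 3
  γ[h; COUNT(*)→a](π[h](S)) → 3
  σ[h<=8](γ[h; COUNT(*)→a](π[h](S))) → 3
  σ[h=6](σ[h<=8](γ[h; COUNT(*)→a](π[h](S)))) → 1

|E| = 1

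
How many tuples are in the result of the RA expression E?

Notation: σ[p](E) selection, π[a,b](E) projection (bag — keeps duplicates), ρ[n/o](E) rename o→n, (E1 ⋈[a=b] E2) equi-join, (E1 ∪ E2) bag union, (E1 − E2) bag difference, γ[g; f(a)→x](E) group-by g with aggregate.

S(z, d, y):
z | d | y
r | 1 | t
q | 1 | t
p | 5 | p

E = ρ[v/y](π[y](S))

Subexpression sizes:
  S → 3
  π[y](S) → 3
  ρ[v/y](π[y](S)) → 3

|E| = 3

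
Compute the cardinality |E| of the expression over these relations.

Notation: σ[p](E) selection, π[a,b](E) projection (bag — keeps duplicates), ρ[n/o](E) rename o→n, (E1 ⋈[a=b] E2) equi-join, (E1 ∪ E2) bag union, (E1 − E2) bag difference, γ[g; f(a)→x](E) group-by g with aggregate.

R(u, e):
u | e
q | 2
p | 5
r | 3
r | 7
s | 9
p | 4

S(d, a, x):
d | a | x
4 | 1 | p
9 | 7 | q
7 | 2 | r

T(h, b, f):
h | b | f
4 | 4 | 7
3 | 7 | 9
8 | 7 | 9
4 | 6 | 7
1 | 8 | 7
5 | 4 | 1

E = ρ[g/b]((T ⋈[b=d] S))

Subexpression sizes:
  T → 6
  S → 3
  (T ⋈[b=d] S) → 4
  ρ[g/b]((T ⋈[b=d] S)) → 4

|E| = 4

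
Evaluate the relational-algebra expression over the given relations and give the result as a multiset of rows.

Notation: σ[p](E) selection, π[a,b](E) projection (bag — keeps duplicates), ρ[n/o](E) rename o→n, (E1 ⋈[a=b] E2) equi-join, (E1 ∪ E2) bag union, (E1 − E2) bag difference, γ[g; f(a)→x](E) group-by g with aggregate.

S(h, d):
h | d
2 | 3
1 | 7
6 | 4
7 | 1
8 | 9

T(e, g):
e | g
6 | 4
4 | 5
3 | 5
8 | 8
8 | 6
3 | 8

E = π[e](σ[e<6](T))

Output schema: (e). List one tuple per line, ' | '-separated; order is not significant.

Stepwise |·|:
  T → 6
  σ[e<6](T) → 3
  π[e](σ[e<6](T)) → 3

== RESULT ==
e
3
3
4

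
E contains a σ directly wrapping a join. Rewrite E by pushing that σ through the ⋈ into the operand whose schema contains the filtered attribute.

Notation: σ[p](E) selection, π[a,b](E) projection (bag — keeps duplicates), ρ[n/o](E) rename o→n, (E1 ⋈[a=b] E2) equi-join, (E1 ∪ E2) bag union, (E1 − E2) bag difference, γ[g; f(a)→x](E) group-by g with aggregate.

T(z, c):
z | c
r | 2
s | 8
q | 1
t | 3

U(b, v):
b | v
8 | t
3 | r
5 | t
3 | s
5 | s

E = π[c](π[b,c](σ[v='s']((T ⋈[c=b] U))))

σ filters on v, owned by the right side.
E' = π[c](π[b,c]((T ⋈[c=b] σ[v='s'](U))))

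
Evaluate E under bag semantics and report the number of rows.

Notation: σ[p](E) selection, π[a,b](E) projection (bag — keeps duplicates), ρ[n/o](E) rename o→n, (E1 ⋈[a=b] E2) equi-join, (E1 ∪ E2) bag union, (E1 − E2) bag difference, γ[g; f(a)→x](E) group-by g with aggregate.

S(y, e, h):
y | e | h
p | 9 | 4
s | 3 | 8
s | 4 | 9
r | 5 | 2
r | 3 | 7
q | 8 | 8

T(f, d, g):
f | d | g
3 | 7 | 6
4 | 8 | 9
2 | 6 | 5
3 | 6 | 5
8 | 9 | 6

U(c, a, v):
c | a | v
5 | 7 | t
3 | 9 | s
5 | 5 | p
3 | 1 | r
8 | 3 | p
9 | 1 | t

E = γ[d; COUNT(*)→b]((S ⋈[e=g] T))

Subexpression sizes:
  S → 6
  T → 5
  (S ⋈[e=g] T) → 3
  γ[d; COUNT(*)→b]((S ⋈[e=g] T)) → 2

|E| = 2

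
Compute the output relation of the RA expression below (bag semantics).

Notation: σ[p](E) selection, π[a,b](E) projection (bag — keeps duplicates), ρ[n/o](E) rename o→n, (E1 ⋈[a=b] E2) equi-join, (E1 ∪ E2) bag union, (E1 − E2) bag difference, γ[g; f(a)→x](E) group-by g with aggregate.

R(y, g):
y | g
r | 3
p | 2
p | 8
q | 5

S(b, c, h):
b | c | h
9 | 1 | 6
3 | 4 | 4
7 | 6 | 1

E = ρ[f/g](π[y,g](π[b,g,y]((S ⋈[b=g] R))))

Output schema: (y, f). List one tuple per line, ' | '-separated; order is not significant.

Row counts bottom-up:
  S → 3
  R → 4
  (S ⋈[b=g] R) → 1
  π[b,g,y]((S ⋈[b=g] R)) → 1
  π[y,g](π[b,g,y]((S ⋈[b=g] R))) → 1
  ρ[f/g](π[y,g](π[b,g,y]((S ⋈[b=g] R)))) → 1

== RESULT ==
y | f
r | 3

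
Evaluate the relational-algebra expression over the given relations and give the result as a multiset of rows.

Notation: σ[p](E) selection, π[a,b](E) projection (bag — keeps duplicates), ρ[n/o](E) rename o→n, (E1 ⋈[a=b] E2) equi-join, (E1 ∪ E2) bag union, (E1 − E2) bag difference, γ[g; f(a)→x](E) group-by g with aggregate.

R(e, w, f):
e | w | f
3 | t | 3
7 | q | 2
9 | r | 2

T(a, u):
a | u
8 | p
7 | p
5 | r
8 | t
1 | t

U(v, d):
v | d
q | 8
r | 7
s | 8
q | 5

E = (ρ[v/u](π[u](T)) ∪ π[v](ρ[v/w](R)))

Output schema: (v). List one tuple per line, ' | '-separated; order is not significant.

Stepwise |·|:
  T → 5
  π[u](T) → 5
  ρ[v/u](π[u](T)) → 5
  R → 3
  ρ[v/w](R) → 3
  π[v](ρ[v/w](R)) → 3
  (ρ[v/u](π[u](T)) ∪ π[v](ρ[v/w](R))) → 8

== RESULT ==
v
p
p
q
r
r
t
t
t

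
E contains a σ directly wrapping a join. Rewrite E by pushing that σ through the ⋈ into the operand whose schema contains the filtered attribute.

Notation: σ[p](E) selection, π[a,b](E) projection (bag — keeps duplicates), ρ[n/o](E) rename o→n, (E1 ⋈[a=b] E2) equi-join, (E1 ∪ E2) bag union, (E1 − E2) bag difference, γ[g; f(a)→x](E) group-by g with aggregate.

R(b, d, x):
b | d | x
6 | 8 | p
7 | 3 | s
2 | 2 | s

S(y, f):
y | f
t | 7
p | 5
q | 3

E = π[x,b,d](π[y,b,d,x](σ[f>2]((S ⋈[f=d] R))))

σ filters on f, owned by the left side.
E' = π[x,b,d](π[y,b,d,x]((σ[f>2](S) ⋈[f=d] R)))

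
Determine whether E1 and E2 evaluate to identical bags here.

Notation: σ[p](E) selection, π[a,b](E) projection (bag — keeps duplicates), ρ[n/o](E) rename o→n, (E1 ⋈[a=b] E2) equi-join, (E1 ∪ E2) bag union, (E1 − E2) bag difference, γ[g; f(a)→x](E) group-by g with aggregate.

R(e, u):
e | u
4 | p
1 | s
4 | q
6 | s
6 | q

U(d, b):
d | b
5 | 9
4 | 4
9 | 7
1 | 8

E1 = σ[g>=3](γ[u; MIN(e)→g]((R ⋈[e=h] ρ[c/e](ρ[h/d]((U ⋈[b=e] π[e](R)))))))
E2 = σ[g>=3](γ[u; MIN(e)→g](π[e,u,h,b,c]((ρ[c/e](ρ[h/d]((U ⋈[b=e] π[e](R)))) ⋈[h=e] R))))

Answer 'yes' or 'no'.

E1 subexpression sizes:
  R → 5
  U → 4
  R → 5
  π[e](R) → 5
  (U ⋈[b=e] π[e](R)) → 2
  ρ[h/d]((U ⋈[b=e] π[e](R))) → 2
  ρ[c/e](ρ[h/d]((U ⋈[b=e] π[e](R)))) → 2
  (R ⋈[e=h] ρ[c/e](ρ[h/d]((U ⋈[b=e] π[e](R))))) → 4
  γ[u; MIN(e)→g]((R ⋈[e=h] ρ[c/e](ρ[h/d]((U ⋈[b=e] π[e](R)))))) → 2
  σ[g>=3](γ[u; MIN(e)→g]((R ⋈[e=h] ρ[c/e](ρ[h/d]((U ⋈[b=e] π[e](R))))))) → 2
E2 subexpression sizes:
  U → 4
  R → 5
  π[e](R) → 5
  (U ⋈[b=e] π[e](R)) → 2
  ρ[h/d]((U ⋈[b=e] π[e](R))) → 2
  ρ[c/e](ρ[h/d]((U ⋈[b=e] π[e](R)))) → 2
  R → 5
  (ρ[c/e](ρ[h/d]((U ⋈[b=e] π[e](R)))) ⋈[h=e] R) → 4
  π[e,u,h,b,c]((ρ[c/e](ρ[h/d]((U ⋈[b=e] π[e](R)))) ⋈[h=e] R)) → 4
  γ[u; MIN(e)→g](π[e,u,h,b,c]((ρ[c/e](ρ[h/d]((U ⋈[b=e] π[e](R)))) ⋈[h=e] R))) → 2
  σ[g>=3](γ[u; MIN(e)→g](π[e,u,h,b,c]((ρ[c/e](ρ[h/d]((U ⋈[b=e] π[e](R)))) ⋈[h=e] R)))) → 2

E1 and E2 produce the same multiset:
u | g
p | 4
q | 4

yes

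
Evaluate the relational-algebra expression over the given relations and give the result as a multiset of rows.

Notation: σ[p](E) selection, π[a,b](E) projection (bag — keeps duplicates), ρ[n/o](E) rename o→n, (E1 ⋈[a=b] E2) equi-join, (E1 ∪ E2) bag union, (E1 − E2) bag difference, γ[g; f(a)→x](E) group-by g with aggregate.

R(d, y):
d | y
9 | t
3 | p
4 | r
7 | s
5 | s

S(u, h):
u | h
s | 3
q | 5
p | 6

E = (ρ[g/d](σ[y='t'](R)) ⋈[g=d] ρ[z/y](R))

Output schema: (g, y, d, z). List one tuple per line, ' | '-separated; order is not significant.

Stepwise |·|:
  R → 5
  σ[y='t'](R) → 1
  ρ[g/d](σ[y='t'](R)) → 1
  R → 5
  ρ[z/y](R) → 5
  (ρ[g/d](σ[y='t'](R)) ⋈[g=d] ρ[z/y](R)) → 1

== RESULT ==
g | y | d | z
9 | t | 9 | t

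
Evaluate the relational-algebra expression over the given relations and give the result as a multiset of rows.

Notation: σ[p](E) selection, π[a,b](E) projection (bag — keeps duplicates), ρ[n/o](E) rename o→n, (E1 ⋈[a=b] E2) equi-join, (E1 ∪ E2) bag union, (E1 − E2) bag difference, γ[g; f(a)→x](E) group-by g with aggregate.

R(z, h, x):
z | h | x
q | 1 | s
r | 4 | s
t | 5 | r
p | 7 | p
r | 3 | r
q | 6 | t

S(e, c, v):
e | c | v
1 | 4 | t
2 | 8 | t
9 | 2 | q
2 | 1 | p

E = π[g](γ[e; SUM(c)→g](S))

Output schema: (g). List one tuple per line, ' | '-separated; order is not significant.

Stepwise |·|:
  S → 4
  γ[e; SUM(c)→g](S) → 3
  π[g](γ[e; SUM(c)→g](S)) → 3

== RESULT ==
g
2
4
9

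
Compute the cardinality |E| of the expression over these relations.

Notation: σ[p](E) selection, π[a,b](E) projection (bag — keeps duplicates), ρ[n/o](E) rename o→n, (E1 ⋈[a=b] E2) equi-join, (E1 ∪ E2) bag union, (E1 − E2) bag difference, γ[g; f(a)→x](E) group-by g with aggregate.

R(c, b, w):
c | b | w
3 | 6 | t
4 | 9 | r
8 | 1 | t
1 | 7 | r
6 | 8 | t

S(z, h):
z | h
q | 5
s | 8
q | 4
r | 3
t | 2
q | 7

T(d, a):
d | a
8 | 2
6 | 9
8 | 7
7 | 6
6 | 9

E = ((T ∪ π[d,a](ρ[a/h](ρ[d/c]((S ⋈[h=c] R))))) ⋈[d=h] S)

Subexpression sizes:
  T → 5
  S → 6
  R → 5
  (S ⋈[h=c] R) → 3
  ρ[d/c]((S ⋈[h=c] R)) → 3
  ρ[a/h](ρ[d/c]((S ⋈[h=c] R))) → 3
  π[d,a](ρ[a/h](ρ[d/c]((S ⋈[h=c] R)))) → 3
  (T ∪ π[d,a](ρ[a/h](ρ[d/c]((S ⋈[h=c] R))))) → 8
  S → 6
  ((T ∪ π[d,a](ρ[a/h](ρ[d/c]((S ⋈[h=c] R))))) ⋈[d=h] S) → 6

|E| = 6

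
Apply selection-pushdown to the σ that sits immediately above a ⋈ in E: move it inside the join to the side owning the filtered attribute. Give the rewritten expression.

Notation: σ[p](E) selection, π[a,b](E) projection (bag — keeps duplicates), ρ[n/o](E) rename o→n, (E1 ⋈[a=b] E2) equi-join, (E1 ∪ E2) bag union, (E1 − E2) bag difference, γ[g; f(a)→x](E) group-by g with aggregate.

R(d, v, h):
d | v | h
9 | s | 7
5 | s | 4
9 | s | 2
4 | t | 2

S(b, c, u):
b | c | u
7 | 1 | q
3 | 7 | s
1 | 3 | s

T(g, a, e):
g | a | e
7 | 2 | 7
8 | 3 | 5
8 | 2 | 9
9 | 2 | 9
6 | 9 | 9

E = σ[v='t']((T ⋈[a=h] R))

σ filters on v, owned by the right side.
E' = (T ⋈[a=h] σ[v='t'](R))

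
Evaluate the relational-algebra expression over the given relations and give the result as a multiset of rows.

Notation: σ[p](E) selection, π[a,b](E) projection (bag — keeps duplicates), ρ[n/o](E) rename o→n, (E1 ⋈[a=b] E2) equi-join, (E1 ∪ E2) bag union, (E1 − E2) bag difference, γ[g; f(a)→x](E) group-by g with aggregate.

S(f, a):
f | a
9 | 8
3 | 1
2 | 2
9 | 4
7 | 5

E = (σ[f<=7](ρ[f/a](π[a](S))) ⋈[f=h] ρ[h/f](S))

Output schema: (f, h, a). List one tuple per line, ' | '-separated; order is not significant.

Stepwise |·|:
  S → 5
  π[a](S) → 5
  ρ[f/a](π[a](S)) → 5
  σ[f<=7](ρ[f/a](π[a](S))) → 4
  S → 5
  ρ[h/f](S) → 5
  (σ[f<=7](ρ[f/a](π[a](S))) ⋈[f=h] ρ[h/f](S)) → 1

== RESULT ==
f | h | a
2 | 2 | 2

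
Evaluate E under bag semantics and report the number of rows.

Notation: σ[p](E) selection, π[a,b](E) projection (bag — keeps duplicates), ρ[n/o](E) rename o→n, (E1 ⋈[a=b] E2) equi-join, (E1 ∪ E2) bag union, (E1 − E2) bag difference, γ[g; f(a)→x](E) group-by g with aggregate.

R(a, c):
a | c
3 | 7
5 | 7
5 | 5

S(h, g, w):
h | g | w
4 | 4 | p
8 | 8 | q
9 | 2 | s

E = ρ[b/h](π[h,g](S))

Per-node cardinality:
  S → 3
  π[h,g](S) → 3
  ρ[b/h](π[h,g](S)) → 3

|E| = 3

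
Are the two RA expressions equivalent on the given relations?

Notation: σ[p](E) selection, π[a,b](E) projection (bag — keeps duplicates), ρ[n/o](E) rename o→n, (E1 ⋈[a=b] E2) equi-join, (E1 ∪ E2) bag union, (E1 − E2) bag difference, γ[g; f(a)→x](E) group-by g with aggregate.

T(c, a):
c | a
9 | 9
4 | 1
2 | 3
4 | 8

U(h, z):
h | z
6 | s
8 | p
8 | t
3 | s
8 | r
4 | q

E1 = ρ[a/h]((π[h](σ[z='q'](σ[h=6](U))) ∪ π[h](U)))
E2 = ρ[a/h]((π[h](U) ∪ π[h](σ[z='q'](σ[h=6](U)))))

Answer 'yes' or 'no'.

E1 subexpression sizes:
  U → 6
  σ[h=6](U) → 1
  σ[z='q'](σ[h=6](U)) → 0
  π[h](σ[z='q'](σ[h=6](U))) → 0
  U → 6
  π[h](U) → 6
  (π[h](σ[z='q'](σ[h=6](U))) ∪ π[h](U)) → 6
  ρ[a/h]((π[h](σ[z='q'](σ[h=6](U))) ∪ π[h](U))) → 6
E2 subexpression sizes:
  U → 6
  π[h](U) → 6
  U → 6
  σ[h=6](U) → 1
  σ[z='q'](σ[h=6](U)) → 0
  π[h](σ[z='q'](σ[h=6](U))) → 0
  (π[h](U) ∪ π[h](σ[z='q'](σ[h=6](U)))) → 6
  ρ[a/h]((π[h](U) ∪ π[h](σ[z='q'](σ[h=6](U))))) → 6

E1 and E2 produce the same multiset:
a
3
4
6
8
8
8

yes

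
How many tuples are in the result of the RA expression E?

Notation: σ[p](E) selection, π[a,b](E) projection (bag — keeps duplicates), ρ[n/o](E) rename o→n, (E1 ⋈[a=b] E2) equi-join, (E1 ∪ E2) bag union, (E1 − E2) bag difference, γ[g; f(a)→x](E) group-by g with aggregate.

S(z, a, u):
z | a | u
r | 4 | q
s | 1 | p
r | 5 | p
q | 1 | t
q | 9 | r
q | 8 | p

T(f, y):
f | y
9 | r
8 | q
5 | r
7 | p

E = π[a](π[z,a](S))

Subexpression sizes:
  S → 6
  π[z,a](S) → 6
  π[a](π[z,a](S)) → 6

|E| = 6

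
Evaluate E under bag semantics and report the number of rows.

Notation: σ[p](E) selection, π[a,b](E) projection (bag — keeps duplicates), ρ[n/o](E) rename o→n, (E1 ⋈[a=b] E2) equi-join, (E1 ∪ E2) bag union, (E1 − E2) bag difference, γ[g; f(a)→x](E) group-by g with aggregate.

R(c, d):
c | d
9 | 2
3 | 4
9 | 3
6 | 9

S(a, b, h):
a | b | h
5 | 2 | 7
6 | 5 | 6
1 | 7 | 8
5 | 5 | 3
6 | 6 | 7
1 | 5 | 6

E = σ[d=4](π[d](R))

Stepwise |·|:
  R → 4
  π[d](R) → 4
  σ[d=4](π[d](R)) → 1

|E| = 1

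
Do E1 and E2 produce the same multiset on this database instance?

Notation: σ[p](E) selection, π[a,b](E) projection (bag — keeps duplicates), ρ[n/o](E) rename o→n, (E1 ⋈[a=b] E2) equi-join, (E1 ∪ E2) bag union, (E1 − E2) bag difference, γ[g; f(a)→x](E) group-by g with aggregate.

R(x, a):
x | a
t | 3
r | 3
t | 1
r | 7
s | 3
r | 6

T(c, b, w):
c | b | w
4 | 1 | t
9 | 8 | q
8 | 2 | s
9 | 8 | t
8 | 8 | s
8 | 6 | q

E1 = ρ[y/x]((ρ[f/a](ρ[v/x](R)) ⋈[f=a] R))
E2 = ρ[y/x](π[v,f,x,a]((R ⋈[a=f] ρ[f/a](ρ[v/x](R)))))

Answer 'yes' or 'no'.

E1 subexpression sizes:
  R → 6
  ρ[v/x](R) → 6
  ρ[f/a](ρ[v/x](R)) → 6
  R → 6
  (ρ[f/a](ρ[v/x](R)) ⋈[f=a] R) → 12
  ρ[y/x]((ρ[f/a](ρ[v/x](R)) ⋈[f=a] R)) → 12
E2 subexpression sizes:
  R → 6
  R → 6
  ρ[v/x](R) → 6
  ρ[f/a](ρ[v/x](R)) → 6
  (R ⋈[a=f] ρ[f/a](ρ[v/x](R))) → 12
  π[v,f,x,a]((R ⋈[a=f] ρ[f/a](ρ[v/x](R)))) → 12
  ρ[y/x](π[v,f,x,a]((R ⋈[a=f] ρ[f/a](ρ[v/x](R))))) → 12

E1 and E2 produce the same multiset:
v | f | y | a
r | 3 | r | 3
r | 3 | s | 3
r | 3 | t | 3
r | 6 | r | 6
r | 7 | r | 7
s | 3 | r | 3
s | 3 | s | 3
s | 3 | t | 3
t | 1 | t | 1
t | 3 | r | 3
t | 3 | s | 3
t | 3 | t | 3

yes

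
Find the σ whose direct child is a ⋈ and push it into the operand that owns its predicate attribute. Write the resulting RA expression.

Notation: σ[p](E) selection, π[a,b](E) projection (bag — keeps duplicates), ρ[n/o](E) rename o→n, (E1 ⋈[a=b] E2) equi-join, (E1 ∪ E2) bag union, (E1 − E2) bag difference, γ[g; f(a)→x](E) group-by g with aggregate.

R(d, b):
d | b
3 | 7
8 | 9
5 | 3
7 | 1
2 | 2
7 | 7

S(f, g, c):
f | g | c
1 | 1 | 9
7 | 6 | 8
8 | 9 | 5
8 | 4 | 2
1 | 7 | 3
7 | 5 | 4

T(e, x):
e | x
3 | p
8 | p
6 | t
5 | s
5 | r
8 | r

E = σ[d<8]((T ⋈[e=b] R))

σ filters on d, owned by the right side.
E' = (T ⋈[e=b] σ[d<8](R))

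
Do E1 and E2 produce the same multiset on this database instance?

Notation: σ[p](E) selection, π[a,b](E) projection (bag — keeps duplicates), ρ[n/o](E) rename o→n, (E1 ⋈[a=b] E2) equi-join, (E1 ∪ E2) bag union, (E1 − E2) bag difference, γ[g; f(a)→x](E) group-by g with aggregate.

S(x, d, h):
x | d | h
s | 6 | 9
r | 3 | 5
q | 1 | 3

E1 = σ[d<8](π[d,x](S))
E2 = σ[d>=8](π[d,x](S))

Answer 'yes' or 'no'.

E1 stepwise |·|:
  S → 3
  π[d,x](S) → 3
  σ[d<8](π[d,x](S)) → 3
E2 stepwise |·|:
  S → 3
  π[d,x](S) → 3
  σ[d>=8](π[d,x](S)) → 0

E1 result:
d | x
1 | q
3 | r
6 | s
E2 result:
d | x
(0 rows)
Witness: (1, 'q') appears 1× in E1 but 0× in E2.

no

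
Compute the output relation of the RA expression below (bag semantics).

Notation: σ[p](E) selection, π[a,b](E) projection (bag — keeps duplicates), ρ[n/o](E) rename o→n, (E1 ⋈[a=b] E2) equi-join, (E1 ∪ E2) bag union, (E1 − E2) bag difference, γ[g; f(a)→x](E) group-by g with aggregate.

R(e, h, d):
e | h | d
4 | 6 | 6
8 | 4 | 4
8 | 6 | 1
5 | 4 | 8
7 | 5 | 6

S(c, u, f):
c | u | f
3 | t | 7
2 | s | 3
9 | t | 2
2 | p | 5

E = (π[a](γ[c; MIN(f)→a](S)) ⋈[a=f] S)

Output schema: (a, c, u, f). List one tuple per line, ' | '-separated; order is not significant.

Stepwise |·|:
  S → 4
  γ[c; MIN(f)→a](S) → 3
  π[a](γ[c; MIN(f)→a](S)) → 3
  S → 4
  (π[a](γ[c; MIN(f)→a](S)) ⋈[a=f] S) → 3

== RESULT ==
a | c | u | f
2 | 9 | t | 2
3 | 2 | s | 3
7 | 3 | t | 7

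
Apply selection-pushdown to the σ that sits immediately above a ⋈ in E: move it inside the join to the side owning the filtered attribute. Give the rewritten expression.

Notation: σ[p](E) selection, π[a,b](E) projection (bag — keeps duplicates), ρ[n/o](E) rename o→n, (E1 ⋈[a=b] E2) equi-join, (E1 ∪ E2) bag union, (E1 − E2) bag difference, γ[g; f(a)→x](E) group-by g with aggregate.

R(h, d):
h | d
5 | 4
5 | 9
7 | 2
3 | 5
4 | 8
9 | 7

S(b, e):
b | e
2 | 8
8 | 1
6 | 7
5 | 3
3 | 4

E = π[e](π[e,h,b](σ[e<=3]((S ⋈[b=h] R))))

σ filters on e, owned by the left side.
E' = π[e](π[e,h,b]((σ[e<=3](S) ⋈[b=h] R)))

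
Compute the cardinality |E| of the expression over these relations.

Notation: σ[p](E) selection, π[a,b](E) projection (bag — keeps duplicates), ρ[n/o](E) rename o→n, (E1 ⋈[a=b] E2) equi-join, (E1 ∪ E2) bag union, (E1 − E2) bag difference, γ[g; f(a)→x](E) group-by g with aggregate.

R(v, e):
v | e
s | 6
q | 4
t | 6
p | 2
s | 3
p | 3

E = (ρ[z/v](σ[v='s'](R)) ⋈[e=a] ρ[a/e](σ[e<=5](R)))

Per-node cardinality:
  R → 6
  σ[v='s'](R) → 2
  ρ[z/v](σ[v='s'](R)) → 2
  R → 6
  σ[e<=5](R) → 4
  ρ[a/e](σ[e<=5](R)) → 4
  (ρ[z/v](σ[v='s'](R)) ⋈[e=a] ρ[a/e](σ[e<=5](R))) → 2

|E| = 2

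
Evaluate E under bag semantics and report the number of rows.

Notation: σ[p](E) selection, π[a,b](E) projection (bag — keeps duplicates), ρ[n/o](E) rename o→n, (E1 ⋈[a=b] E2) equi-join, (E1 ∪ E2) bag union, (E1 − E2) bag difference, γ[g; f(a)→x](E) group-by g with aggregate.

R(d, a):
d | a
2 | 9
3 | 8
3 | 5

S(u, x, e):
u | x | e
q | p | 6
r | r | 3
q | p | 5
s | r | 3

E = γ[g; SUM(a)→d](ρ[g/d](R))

Subexpression sizes:
  R → 3
  ρ[g/d](R) → 3
  γ[g; SUM(a)→d](ρ[g/d](R)) → 2

|E| = 2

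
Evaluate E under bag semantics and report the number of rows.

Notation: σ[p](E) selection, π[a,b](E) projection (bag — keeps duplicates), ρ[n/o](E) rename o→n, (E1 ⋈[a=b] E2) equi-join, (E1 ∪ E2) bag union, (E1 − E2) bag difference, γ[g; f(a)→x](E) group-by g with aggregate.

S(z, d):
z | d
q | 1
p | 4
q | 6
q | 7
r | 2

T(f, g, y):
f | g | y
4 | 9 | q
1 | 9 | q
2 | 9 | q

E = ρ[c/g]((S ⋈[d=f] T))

Row counts bottom-up:
  S → 5
  T → 3
  (S ⋈[d=f] T) → 3
  ρ[c/g]((S ⋈[d=f] T)) → 3

|E| = 3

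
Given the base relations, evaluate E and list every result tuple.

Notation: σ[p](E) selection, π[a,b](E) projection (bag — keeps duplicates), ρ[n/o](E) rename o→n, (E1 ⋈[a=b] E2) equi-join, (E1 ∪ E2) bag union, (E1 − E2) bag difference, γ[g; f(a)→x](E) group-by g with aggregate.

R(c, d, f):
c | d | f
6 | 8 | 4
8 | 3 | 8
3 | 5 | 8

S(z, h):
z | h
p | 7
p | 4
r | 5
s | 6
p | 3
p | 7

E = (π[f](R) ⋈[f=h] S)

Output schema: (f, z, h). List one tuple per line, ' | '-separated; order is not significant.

Subexpression sizes:
  R → 3
  π[f](R) → 3
  S → 6
  (π[f](R) ⋈[f=h] S) → 1

== RESULT ==
f | z | h
4 | p | 4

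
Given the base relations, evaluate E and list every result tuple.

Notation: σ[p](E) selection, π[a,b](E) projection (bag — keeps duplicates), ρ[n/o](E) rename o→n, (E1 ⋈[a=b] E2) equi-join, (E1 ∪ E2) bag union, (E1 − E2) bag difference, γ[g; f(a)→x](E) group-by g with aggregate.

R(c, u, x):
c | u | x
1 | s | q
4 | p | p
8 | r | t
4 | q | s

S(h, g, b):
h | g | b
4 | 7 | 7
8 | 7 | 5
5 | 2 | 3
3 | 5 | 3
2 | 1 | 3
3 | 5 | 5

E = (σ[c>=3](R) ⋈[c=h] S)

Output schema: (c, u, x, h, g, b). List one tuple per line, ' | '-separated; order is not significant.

Per-node cardinality:
  R → 4
  σ[c>=3](R) → 3
  S → 6
  (σ[c>=3](R) ⋈[c=h] S) → 3

== RESULT ==
c | u | x | h | g | b
4 | p | p | 4 | 7 | 7
4 | q | s | 4 | 7 | 7
8 | r | t | 8 | 7 | 5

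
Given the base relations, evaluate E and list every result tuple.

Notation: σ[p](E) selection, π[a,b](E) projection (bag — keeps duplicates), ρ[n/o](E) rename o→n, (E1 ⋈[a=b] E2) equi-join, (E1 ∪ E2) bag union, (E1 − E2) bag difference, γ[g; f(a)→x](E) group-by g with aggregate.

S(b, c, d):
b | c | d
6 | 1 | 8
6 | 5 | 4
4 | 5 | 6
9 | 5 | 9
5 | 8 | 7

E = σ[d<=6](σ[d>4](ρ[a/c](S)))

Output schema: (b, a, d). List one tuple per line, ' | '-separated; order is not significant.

Per-node cardinality:
  S → 5
  ρ[a/c](S) → 5
  σ[d>4](ρ[a/c](S)) → 4
  σ[d<=6](σ[d>4](ρ[a/c](S))) → 1

== RESULT ==
b | a | d
4 | 5 | 6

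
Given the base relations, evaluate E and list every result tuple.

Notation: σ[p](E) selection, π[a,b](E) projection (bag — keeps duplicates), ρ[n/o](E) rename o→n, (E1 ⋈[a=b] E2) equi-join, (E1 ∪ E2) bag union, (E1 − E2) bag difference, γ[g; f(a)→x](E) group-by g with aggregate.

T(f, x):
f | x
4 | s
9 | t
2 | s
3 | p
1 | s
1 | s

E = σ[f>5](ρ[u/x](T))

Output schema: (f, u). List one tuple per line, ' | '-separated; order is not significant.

Stepwise |·|:
  T → 6
  ρ[u/x](T) → 6
  σ[f>5](ρ[u/x](T)) → 1

== RESULT ==
f | u
9 | t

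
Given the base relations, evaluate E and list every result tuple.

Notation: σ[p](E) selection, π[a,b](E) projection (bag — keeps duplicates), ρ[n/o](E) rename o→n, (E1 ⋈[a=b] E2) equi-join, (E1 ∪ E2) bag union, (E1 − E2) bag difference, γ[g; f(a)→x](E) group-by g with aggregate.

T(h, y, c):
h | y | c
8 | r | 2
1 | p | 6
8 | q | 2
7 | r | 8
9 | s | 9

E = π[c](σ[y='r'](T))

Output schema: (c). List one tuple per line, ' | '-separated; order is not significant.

Per-node cardinality:
  T → 5
  σ[y='r'](T) → 2
  π[c](σ[y='r'](T)) → 2

== RESULT ==
c
2
8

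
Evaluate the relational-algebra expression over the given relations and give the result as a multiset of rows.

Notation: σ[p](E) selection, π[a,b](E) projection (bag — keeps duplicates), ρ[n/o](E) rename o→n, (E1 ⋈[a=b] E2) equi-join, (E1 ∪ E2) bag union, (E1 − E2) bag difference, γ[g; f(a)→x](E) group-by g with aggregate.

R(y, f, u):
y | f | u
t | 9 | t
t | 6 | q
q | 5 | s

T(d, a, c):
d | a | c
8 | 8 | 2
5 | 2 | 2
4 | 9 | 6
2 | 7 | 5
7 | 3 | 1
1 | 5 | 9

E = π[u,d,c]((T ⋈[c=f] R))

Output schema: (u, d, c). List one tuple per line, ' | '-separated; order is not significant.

Row counts bottom-up:
  T → 6
  R → 3
  (T ⋈[c=f] R) → 3
  π[u,d,c]((T ⋈[c=f] R)) → 3

== RESULT ==
u | d | c
q | 4 | 6
s | 2 | 5
t | 1 | 9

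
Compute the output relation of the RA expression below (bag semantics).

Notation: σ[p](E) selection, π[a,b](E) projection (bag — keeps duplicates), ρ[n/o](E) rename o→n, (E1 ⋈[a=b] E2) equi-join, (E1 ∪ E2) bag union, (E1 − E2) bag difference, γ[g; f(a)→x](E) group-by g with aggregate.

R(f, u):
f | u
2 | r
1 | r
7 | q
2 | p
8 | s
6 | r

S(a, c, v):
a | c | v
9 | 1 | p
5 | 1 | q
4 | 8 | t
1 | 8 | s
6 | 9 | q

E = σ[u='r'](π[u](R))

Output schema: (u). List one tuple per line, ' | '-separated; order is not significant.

Subexpression sizes:
  R → 6
  π[u](R) → 6
  σ[u='r'](π[u](R)) → 3

== RESULT ==
u
r
r
r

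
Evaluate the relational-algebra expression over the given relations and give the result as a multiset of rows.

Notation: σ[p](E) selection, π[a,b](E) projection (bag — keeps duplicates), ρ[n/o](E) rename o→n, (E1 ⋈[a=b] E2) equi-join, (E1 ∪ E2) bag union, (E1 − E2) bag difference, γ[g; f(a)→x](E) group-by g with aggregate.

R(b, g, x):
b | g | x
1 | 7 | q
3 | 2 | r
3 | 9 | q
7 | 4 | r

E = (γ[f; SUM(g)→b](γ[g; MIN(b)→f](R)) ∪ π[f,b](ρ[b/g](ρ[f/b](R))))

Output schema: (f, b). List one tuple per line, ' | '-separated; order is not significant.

Row counts bottom-up:
  R → 4
  γ[g; MIN(b)→f](R) → 4
  γ[f; SUM(g)→b](γ[g; MIN(b)→f](R)) → 3
  R → 4
  ρ[f/b](R) → 4
  ρ[b/g](ρ[f/b](R)) → 4
  π[f,b](ρ[b/g](ρ[f/b](R))) → 4
  (γ[f; SUM(g)→b](γ[g; MIN(b)→f](R)) ∪ π[f,b](ρ[b/g](ρ[f/b](R)))) → 7

== RESULT ==
f | b
1 | 7
1 | 7
3 | 2
3 | 9
3 | 11
7 | 4
7 | 4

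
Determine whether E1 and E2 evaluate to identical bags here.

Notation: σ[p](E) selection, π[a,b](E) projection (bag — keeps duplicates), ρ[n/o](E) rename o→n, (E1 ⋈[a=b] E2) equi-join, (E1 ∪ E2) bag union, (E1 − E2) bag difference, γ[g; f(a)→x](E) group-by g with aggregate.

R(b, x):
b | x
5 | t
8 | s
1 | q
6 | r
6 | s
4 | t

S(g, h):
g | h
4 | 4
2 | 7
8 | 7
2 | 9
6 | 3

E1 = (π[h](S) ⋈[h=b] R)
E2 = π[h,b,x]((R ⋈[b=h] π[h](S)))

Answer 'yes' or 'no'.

E1 row counts bottom-up:
  S → 5
  π[h](S) → 5
  R → 6
  (π[h](S) ⋈[h=b] R) → 1
E2 row counts bottom-up:
  R → 6
  S → 5
  π[h](S) → 5
  (R ⋈[b=h] π[h](S)) → 1
  π[h,b,x]((R ⋈[b=h] π[h](S))) → 1

E1 and E2 produce the same multiset:
h | b | x
4 | 4 | t

yes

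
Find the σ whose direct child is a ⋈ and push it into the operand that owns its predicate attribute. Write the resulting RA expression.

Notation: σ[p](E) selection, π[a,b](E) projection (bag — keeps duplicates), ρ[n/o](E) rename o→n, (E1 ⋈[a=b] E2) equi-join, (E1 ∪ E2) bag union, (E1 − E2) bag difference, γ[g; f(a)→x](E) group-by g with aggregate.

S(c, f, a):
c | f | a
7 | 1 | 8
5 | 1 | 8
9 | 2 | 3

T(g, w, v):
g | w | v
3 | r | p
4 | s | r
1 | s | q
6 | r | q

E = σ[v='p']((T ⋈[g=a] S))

σ filters on v, owned by the left side.
E' = (σ[v='p'](T) ⋈[g=a] S)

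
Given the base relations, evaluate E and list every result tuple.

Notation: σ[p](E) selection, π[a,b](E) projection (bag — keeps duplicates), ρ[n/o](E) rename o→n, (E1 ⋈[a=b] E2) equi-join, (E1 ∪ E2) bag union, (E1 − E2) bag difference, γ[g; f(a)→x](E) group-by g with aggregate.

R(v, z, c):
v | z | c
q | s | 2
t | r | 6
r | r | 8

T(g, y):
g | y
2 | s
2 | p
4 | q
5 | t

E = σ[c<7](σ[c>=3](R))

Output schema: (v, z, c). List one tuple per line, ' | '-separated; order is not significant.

Per-node cardinality:
  R → 3
  σ[c>=3](R) → 2
  σ[c<7](σ[c>=3](R)) → 1

== RESULT ==
v | z | c
t | r | 6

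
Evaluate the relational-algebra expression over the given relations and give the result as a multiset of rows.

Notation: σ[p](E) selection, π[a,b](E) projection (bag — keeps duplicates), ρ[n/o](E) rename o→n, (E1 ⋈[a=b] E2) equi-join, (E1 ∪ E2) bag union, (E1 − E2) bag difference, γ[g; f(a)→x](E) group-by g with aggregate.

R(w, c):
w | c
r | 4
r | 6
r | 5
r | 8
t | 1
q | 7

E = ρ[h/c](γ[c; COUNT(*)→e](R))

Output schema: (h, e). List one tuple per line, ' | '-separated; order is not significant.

Row counts bottom-up:
  R → 6
  γ[c; COUNT(*)→e](R) → 6
  ρ[h/c](γ[c; COUNT(*)→e](R)) → 6

== RESULT ==
h | e
1 | 1
4 | 1
5 | 1
6 | 1
7 | 1
8 | 1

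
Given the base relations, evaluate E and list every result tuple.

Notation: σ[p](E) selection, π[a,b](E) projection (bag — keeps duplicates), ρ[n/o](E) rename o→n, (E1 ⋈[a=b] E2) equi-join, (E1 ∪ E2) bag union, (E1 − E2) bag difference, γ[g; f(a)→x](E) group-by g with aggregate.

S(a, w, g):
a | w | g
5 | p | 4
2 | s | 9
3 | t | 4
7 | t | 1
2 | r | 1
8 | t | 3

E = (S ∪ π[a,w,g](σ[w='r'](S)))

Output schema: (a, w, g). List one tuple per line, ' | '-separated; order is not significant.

Stepwise |·|:
  S → 6
  S → 6
  σ[w='r'](S) → 1
  π[a,w,g](σ[w='r'](S)) → 1
  (S ∪ π[a,w,g](σ[w='r'](S))) → 7

== RESULT ==
a | w | g
2 | r | 1
2 | r | 1
2 | s | 9
3 | t | 4
5 | p | 4
7 | t | 1
8 | t | 3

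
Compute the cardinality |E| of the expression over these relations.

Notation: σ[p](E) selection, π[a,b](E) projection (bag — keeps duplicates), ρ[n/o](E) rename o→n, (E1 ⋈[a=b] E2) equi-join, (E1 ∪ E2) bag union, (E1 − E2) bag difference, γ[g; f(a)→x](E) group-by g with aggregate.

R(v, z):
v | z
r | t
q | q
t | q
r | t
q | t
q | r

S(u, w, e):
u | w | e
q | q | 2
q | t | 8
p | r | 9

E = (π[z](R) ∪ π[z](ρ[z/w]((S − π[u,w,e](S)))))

Stepwise |·|:
  R → 6
  π[z](R) → 6
  S → 3
  S → 3
  π[u,w,e](S) → 3
  (S − π[u,w,e](S)) → 0
  ρ[z/w]((S − π[u,w,e](S))) → 0
  π[z](ρ[z/w]((S − π[u,w,e](S)))) → 0
  (π[z](R) ∪ π[z](ρ[z/w]((S − π[u,w,e](S))))) → 6

|E| = 6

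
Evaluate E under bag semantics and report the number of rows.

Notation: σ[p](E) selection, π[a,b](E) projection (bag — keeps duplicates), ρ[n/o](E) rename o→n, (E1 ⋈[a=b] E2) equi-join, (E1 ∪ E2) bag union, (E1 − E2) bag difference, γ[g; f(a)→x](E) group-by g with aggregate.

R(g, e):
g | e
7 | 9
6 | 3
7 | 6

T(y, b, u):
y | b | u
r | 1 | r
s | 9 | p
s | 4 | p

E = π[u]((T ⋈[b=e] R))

Per-node cardinality:
  T → 3
  R → 3
  (T ⋈[b=e] R) → 1
  π[u]((T ⋈[b=e] R)) → 1

|E| = 1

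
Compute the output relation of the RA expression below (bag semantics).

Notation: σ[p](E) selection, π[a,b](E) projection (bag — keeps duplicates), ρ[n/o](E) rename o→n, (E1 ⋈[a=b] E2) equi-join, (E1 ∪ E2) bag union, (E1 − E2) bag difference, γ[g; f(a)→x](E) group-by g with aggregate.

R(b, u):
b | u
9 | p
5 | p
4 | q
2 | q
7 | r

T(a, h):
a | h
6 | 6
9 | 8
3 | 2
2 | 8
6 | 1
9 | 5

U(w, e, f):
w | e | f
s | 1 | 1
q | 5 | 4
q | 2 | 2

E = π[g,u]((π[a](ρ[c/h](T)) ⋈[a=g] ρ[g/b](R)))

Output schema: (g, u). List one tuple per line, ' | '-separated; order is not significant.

Per-node cardinality:
  T → 6
  ρ[c/h](T) → 6
  π[a](ρ[c/h](T)) → 6
  R → 5
  ρ[g/b](R) → 5
  (π[a](ρ[c/h](T)) ⋈[a=g] ρ[g/b](R)) → 3
  π[g,u]((π[a](ρ[c/h](T)) ⋈[a=g] ρ[g/b](R))) → 3

== RESULT ==
g | u
2 | q
9 | p
9 | p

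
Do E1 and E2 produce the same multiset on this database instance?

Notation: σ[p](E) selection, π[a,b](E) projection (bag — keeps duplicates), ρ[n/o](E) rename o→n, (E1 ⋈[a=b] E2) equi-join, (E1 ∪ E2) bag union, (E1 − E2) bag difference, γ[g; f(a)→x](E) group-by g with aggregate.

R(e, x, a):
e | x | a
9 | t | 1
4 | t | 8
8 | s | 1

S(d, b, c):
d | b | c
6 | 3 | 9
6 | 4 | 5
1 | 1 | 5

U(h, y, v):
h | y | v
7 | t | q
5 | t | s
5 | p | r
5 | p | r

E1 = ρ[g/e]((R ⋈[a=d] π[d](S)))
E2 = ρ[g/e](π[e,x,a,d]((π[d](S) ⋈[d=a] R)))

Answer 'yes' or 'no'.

E1 row counts bottom-up:
  R → 3
  S → 3
  π[d](S) → 3
  (R ⋈[a=d] π[d](S)) → 2
  ρ[g/e]((R ⋈[a=d] π[d](S))) → 2
E2 row counts bottom-up:
  S → 3
  π[d](S) → 3
  R → 3
  (π[d](S) ⋈[d=a] R) → 2
  π[e,x,a,d]((π[d](S) ⋈[d=a] R)) → 2
  ρ[g/e](π[e,x,a,d]((π[d](S) ⋈[d=a] R))) → 2

E1 and E2 produce the same multiset:
g | x | a | d
8 | s | 1 | 1
9 | t | 1 | 1

yes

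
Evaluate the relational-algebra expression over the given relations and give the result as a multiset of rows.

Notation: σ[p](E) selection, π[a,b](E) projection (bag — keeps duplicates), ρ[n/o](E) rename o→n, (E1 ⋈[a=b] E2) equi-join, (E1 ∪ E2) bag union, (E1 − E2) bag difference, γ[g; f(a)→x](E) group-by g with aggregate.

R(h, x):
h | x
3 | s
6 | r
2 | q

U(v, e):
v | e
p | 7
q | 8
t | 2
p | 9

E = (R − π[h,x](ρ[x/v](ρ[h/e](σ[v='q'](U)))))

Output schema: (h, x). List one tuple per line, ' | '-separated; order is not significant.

Subexpression sizes:
  R → 3
  U → 4
  σ[v='q'](U) → 1
  ρ[h/e](σ[v='q'](U)) → 1
  ρ[x/v](ρ[h/e](σ[v='q'](U))) → 1
  π[h,x](ρ[x/v](ρ[h/e](σ[v='q'](U)))) → 1
  (R − π[h,x](ρ[x/v](ρ[h/e](σ[v='q'](U))))) → 3

== RESULT ==
h | x
2 | q
3 | s
6 | r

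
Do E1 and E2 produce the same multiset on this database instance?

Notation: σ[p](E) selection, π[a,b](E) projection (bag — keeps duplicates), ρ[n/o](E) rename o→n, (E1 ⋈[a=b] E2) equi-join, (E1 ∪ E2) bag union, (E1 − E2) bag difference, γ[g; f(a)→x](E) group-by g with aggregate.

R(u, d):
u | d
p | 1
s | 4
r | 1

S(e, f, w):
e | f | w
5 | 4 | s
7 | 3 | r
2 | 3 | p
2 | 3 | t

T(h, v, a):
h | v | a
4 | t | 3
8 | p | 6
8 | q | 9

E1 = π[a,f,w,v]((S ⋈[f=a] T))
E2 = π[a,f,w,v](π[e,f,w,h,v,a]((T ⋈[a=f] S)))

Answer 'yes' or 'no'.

E1 row counts bottom-up:
  S → 4
  T → 3
  (S ⋈[f=a] T) → 3
  π[a,f,w,v]((S ⋈[f=a] T)) → 3
E2 row counts bottom-up:
  T → 3
  S → 4
  (T ⋈[a=f] S) → 3
  π[e,f,w,h,v,a]((T ⋈[a=f] S)) → 3
  π[a,f,w,v](π[e,f,w,h,v,a]((T ⋈[a=f] S))) → 3

E1 and E2 produce the same multiset:
a | f | w | v
3 | 3 | p | t
3 | 3 | r | t
3 | 3 | t | t

yes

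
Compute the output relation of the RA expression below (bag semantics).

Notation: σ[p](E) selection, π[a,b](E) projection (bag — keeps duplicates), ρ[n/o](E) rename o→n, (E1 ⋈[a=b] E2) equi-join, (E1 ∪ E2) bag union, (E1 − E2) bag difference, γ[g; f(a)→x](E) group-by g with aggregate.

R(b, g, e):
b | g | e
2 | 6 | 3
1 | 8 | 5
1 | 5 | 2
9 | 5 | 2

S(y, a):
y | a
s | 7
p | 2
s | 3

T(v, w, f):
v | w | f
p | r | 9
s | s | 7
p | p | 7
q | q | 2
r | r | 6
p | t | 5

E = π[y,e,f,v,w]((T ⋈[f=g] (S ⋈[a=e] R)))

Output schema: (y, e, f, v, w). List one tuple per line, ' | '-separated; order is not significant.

Per-node cardinality:
  T → 6
  S → 3
  R → 4
  (S ⋈[a=e] R) → 3
  (T ⋈[f=g] (S ⋈[a=e] R)) → 3
  π[y,e,f,v,w]((T ⋈[f=g] (S ⋈[a=e] R))) → 3

== RESULT ==
y | e | f | v | w
p | 2 | 5 | p | t
p | 2 | 5 | p | t
s | 3 | 6 | r | r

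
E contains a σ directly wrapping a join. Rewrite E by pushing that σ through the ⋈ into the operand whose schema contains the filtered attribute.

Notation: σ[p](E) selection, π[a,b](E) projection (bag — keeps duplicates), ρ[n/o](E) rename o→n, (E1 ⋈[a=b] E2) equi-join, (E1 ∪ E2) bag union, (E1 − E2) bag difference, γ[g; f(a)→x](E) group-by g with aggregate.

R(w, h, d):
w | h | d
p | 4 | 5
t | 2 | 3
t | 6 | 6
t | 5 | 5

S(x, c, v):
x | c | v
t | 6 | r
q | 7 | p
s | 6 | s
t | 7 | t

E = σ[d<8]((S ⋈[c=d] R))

σ filters on d, owned by the right side.
E' = (S ⋈[c=d] σ[d<8](R))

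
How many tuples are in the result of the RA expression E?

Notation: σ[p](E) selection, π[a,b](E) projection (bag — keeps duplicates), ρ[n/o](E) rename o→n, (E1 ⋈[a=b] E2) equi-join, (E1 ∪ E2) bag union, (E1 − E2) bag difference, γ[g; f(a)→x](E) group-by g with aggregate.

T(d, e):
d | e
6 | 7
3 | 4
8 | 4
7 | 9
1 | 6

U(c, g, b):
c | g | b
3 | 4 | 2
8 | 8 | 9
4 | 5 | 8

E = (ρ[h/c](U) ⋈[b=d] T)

Per-node cardinality:
  U → 3
  ρ[h/c](U) → 3
  T → 5
  (ρ[h/c](U) ⋈[b=d] T) → 1

|E| = 1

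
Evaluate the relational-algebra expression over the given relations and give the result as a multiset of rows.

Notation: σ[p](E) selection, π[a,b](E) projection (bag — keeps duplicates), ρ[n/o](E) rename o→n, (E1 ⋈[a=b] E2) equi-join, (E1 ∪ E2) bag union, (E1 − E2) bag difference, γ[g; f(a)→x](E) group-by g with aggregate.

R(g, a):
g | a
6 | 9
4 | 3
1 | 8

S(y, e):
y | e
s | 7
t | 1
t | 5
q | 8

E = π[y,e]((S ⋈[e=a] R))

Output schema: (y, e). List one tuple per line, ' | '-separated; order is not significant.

Per-node cardinality:
  S → 4
  R → 3
  (S ⋈[e=a] R) → 1
  π[y,e]((S ⋈[e=a] R)) → 1

== RESULT ==
y | e
q | 8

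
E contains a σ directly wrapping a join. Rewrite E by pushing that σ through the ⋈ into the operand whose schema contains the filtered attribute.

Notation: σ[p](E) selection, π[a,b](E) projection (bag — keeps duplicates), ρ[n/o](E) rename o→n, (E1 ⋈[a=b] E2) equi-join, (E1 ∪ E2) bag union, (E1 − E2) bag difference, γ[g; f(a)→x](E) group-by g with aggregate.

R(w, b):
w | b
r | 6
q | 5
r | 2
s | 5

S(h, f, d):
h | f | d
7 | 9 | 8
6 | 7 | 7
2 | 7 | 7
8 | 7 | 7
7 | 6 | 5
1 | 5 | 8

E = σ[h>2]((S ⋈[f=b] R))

σ filters on h, owned by the left side.
E' = (σ[h>2](S) ⋈[f=b] R)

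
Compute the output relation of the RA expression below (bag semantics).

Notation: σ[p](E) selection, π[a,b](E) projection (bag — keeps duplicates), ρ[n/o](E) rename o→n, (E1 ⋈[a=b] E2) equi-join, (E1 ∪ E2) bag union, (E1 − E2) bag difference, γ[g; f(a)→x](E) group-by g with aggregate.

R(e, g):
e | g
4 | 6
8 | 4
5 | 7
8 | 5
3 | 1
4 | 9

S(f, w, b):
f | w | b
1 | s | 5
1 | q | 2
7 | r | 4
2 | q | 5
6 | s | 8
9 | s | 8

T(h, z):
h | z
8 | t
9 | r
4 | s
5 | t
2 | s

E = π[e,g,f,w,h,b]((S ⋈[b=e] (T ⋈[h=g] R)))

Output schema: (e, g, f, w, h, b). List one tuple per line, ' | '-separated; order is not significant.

Row counts bottom-up:
  S → 6
  T → 5
  R → 6
  (T ⋈[h=g] R) → 3
  (S ⋈[b=e] (T ⋈[h=g] R)) → 5
  π[e,g,f,w,h,b]((S ⋈[b=e] (T ⋈[h=g] R))) → 5

== RESULT ==
e | g | f | w | h | b
4 | 9 | 7 | r | 9 | 4
8 | 4 | 6 | s | 4 | 8
8 | 4 | 9 | s | 4 | 8
8 | 5 | 6 | s | 5 | 8
8 | 5 | 9 | s | 5 | 8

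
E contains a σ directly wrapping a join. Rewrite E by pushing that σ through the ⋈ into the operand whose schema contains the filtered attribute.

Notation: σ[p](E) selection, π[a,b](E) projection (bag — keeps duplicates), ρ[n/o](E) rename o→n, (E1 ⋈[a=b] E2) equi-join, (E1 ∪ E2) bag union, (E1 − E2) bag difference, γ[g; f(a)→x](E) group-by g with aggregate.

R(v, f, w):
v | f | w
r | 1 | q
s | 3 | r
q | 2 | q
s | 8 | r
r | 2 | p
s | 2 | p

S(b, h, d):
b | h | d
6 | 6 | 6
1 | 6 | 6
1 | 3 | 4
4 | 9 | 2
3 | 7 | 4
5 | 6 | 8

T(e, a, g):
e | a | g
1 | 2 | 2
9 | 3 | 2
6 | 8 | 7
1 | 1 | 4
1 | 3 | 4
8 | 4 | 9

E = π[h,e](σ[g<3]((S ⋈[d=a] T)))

σ filters on g, owned by the right side.
E' = π[h,e]((S ⋈[d=a] σ[g<3](T)))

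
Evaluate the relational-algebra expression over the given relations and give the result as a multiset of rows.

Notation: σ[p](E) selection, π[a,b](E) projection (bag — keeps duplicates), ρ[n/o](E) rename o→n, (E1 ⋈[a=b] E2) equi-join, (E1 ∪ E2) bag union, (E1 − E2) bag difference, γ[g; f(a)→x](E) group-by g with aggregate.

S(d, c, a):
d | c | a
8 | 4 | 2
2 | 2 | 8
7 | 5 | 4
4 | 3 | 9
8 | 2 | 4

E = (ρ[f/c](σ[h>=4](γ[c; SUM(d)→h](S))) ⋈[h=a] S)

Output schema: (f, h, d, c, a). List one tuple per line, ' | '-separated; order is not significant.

Stepwise |·|:
  S → 5
  γ[c; SUM(d)→h](S) → 4
  σ[h>=4](γ[c; SUM(d)→h](S)) → 4
  ρ[f/c](σ[h>=4](γ[c; SUM(d)→h](S))) → 4
  S → 5
  (ρ[f/c](σ[h>=4](γ[c; SUM(d)→h](S))) ⋈[h=a] S) → 3

== RESULT ==
f | h | d | c | a
3 | 4 | 7 | 5 | 4
3 | 4 | 8 | 2 | 4
4 | 8 | 2 | 2 | 8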